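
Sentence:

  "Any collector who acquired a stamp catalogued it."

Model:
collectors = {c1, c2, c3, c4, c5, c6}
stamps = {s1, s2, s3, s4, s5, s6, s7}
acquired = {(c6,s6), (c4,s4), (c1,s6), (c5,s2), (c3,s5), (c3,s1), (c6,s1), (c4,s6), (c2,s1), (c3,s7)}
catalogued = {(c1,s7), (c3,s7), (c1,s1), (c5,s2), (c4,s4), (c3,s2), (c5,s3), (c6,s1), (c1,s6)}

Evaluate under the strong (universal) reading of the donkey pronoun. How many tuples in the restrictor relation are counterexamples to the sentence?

5

"it" takes "a stamp" as antecedent — a donkey pronoun bound across the clause boundary.
Strong reading: for every (c,s) with acquired(c,s), catalogued(c,s).
Restrictor pairs: (c1,s6) ✓  (c2,s1) ✗  (c3,s1) ✗  (c3,s5) ✗  (c3,s7) ✓  (c4,s4) ✓  (c4,s6) ✗  (c5,s2) ✓  (c6,s1) ✓  (c6,s6) ✗
Counterexamples (restrictor pairs failing the scope): 5.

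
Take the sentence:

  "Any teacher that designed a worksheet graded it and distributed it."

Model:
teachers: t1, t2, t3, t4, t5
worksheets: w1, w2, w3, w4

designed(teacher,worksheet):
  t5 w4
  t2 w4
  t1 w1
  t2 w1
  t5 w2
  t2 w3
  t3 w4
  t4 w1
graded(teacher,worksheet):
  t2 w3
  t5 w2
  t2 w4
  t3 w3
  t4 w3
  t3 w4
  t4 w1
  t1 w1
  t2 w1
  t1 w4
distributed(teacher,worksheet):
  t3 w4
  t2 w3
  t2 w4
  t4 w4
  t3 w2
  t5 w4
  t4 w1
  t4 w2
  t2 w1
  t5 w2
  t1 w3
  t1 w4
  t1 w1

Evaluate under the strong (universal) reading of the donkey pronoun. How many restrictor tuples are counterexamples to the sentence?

1

"it" takes "a worksheet" as antecedent — a donkey pronoun bound across the clause boundary.
Strong reading: for every (t,w) with designed(t,w), graded(t,w) ∧ distributed(t,w).
Restrictor pairs: (t1,w1) ✓  (t2,w1) ✓  (t2,w3) ✓  (t2,w4) ✓  (t3,w4) ✓  (t4,w1) ✓  (t5,w2) ✓  (t5,w4) ✗
Counterexamples (restrictor pairs failing the scope): 1.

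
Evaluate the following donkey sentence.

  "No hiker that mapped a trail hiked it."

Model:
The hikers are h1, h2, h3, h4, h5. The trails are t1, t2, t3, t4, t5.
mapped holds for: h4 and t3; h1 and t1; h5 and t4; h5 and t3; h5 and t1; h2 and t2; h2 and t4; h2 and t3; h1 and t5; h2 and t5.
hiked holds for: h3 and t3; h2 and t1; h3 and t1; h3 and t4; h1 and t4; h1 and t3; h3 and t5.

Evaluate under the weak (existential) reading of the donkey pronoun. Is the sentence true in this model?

"it" takes "a trail" as antecedent — a donkey pronoun bound across the clause boundary.
Truth condition: for no (h,t) with mapped(h,t) does hiked(h,t) hold.
Restrictor pairs — does the scope hold? (h1,t1):fails  (h1,t5):fails  (h2,t2):fails  (h2,t3):fails  (h2,t4):fails  (h2,t5):fails  (h4,t3):fails  (h5,t1):fails  (h5,t3):fails  (h5,t4):fails
Scope holds for no restrictor pair, so the sentence is true.

True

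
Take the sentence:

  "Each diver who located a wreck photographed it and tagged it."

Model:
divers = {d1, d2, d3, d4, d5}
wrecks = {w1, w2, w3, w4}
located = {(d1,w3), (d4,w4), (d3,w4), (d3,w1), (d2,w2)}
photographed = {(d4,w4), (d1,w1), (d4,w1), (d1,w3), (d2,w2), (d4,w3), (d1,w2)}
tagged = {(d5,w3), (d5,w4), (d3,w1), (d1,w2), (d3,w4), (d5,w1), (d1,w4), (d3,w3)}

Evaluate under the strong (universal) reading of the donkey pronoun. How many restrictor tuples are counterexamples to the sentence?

"it" takes "a wreck" as antecedent — a donkey pronoun bound across the clause boundary.
Strong reading: for every (d,w) with located(d,w), photographed(d,w) ∧ tagged(d,w).
Restrictor pairs: (d1,w3) ✗  (d2,w2) ✗  (d3,w1) ✗  (d3,w4) ✗  (d4,w4) ✗
Counterexamples (restrictor pairs failing the scope): 5.

5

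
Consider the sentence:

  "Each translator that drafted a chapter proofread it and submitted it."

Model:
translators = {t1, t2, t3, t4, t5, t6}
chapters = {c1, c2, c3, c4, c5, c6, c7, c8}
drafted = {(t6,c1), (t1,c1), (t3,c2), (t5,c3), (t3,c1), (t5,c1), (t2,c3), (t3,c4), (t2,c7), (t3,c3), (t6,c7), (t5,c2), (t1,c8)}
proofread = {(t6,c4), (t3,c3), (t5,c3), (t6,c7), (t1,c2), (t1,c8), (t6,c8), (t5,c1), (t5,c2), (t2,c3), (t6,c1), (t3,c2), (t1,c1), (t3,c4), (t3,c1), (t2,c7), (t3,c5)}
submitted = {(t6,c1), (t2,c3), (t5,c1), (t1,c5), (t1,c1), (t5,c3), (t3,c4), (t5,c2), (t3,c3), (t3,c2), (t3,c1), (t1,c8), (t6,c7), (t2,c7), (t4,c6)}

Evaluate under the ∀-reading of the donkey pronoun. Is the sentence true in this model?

True

"it" takes "a chapter" as antecedent — a donkey pronoun bound across the clause boundary.
Strong reading: for every (t,c) with drafted(t,c), proofread(t,c) ∧ submitted(t,c).
Restrictor pairs: (t1,c1) ✓  (t1,c8) ✓  (t2,c3) ✓  (t2,c7) ✓  (t3,c1) ✓  (t3,c2) ✓  (t3,c3) ✓  (t3,c4) ✓  (t5,c1) ✓  (t5,c2) ✓  (t5,c3) ✓  (t6,c1) ✓  (t6,c7) ✓
Every restrictor pair satisfies the scope.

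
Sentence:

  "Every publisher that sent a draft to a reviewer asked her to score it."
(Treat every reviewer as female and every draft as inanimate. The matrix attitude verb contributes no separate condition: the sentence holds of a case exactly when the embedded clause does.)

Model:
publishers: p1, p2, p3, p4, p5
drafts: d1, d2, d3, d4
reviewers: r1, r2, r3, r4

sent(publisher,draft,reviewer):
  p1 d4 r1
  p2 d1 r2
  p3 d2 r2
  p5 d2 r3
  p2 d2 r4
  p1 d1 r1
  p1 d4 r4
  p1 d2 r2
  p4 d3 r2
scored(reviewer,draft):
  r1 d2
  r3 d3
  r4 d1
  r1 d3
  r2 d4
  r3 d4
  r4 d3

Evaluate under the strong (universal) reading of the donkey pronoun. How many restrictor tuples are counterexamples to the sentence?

9

"her" takes "a reviewer" as antecedent and "it" takes "a draft"; both are donkey pronouns co-varying with the restrictor.
Strong reading: for every (p,d,r) with sent(p,d,r), scored(r,d).
Restrictor triples: (p1,d1,r1)→scored(r1,d1) ✗  (p1,d2,r2)→scored(r2,d2) ✗  (p1,d4,r1)→scored(r1,d4) ✗  (p1,d4,r4)→scored(r4,d4) ✗  (p2,d1,r2)→scored(r2,d1) ✗  (p2,d2,r4)→scored(r4,d2) ✗  (p3,d2,r2)→scored(r2,d2) ✗  (p4,d3,r2)→scored(r2,d3) ✗  (p5,d2,r3)→scored(r3,d2) ✗
Counterexamples (restrictor triples failing the scope): 9.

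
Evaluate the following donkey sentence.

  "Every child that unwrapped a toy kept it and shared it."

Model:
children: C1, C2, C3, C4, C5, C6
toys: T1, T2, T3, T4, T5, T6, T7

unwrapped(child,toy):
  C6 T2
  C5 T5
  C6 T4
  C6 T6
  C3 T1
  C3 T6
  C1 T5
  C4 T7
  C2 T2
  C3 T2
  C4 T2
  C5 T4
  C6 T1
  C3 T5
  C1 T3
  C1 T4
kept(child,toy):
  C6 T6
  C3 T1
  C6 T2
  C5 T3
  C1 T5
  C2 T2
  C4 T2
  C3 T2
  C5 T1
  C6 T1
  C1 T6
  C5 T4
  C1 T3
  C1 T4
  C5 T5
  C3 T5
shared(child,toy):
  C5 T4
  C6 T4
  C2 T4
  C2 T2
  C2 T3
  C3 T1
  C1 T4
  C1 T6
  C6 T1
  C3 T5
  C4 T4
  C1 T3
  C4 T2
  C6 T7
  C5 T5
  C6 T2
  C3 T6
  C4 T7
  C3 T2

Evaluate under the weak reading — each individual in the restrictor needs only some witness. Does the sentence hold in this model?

"it" takes "a toy" as antecedent — a donkey pronoun bound across the clause boundary.
Weak reading: every child c with some unwrapped-toy has at least one unwrapped-toy t such that kept(c,t) ∧ shared(c,t).
Per child: C1:✓  C2:✓  C3:✓  C4:✓  C5:✓  C6:✓
Every child in the restrictor has a witness.

True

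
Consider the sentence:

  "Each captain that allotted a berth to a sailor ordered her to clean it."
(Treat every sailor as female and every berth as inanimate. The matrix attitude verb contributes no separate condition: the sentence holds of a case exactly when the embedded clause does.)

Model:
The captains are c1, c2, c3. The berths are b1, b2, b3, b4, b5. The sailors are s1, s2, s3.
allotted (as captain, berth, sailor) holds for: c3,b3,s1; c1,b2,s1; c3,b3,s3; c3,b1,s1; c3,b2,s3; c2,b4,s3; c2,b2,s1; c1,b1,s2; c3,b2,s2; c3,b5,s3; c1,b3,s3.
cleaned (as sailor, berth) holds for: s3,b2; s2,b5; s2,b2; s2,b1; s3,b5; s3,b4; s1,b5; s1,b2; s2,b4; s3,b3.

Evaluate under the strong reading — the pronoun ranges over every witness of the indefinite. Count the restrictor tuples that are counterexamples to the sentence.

"her" takes "a sailor" as antecedent and "it" takes "a berth"; both are donkey pronouns co-varying with the restrictor.
Strong reading: for every (c,b,s) with allotted(c,b,s), cleaned(s,b).
Restrictor triples: (c1,b1,s2)→cleaned(s2,b1) ✓  (c1,b2,s1)→cleaned(s1,b2) ✓  (c1,b3,s3)→cleaned(s3,b3) ✓  (c2,b2,s1)→cleaned(s1,b2) ✓  (c2,b4,s3)→cleaned(s3,b4) ✓  (c3,b1,s1)→cleaned(s1,b1) ✗  (c3,b2,s2)→cleaned(s2,b2) ✓  (c3,b2,s3)→cleaned(s3,b2) ✓  (c3,b3,s1)→cleaned(s1,b3) ✗  (c3,b3,s3)→cleaned(s3,b3) ✓  (c3,b5,s3)→cleaned(s3,b5) ✓
Counterexamples (restrictor triples failing the scope): 2.

2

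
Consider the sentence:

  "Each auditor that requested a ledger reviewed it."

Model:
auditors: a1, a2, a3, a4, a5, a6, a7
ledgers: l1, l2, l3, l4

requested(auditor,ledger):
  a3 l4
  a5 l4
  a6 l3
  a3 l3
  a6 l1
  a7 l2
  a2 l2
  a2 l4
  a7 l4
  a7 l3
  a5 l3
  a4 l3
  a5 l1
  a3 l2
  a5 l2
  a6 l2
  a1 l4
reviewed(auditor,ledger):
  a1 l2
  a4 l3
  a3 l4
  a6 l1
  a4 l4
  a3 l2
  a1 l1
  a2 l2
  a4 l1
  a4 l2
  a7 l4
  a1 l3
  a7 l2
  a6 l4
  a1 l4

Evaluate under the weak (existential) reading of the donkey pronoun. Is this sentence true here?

"it" takes "a ledger" as antecedent — a donkey pronoun bound across the clause boundary.
Weak reading: every auditor a with some requested-ledger has at least one requested-ledger l such that reviewed(a,l).
Per auditor: a1:✓  a2:✓  a3:✓  a4:✓  a5:✗  a6:✓  a7:✓
a5 has no witness among its requested-ledgers.

False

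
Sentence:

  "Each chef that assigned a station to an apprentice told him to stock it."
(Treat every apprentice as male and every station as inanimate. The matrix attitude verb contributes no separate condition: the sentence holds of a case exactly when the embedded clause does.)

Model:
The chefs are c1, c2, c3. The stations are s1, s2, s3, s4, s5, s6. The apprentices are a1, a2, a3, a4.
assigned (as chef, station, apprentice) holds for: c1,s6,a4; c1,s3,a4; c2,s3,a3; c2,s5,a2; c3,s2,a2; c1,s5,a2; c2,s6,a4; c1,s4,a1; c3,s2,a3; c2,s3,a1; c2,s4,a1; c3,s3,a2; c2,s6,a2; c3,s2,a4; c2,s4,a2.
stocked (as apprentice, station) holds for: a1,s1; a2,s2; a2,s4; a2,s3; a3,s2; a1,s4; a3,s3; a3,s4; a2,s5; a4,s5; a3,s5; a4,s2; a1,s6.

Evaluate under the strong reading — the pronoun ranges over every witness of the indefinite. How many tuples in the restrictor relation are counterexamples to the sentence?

"him" takes "an apprentice" as antecedent and "it" takes "a station"; both are donkey pronouns co-varying with the restrictor.
Strong reading: for every (c,s,a) with assigned(c,s,a), stocked(a,s).
Restrictor triples: (c1,s3,a4)→stocked(a4,s3) ✗  (c1,s4,a1)→stocked(a1,s4) ✓  (c1,s5,a2)→stocked(a2,s5) ✓  (c1,s6,a4)→stocked(a4,s6) ✗  (c2,s3,a1)→stocked(a1,s3) ✗  (c2,s3,a3)→stocked(a3,s3) ✓  (c2,s4,a1)→stocked(a1,s4) ✓  (c2,s4,a2)→stocked(a2,s4) ✓  (c2,s5,a2)→stocked(a2,s5) ✓  (c2,s6,a2)→stocked(a2,s6) ✗  (c2,s6,a4)→stocked(a4,s6) ✗  (c3,s2,a2)→stocked(a2,s2) ✓  (c3,s2,a3)→stocked(a3,s2) ✓  (c3,s2,a4)→stocked(a4,s2) ✓  (c3,s3,a2)→stocked(a2,s3) ✓
Counterexamples (restrictor triples failing the scope): 5.

5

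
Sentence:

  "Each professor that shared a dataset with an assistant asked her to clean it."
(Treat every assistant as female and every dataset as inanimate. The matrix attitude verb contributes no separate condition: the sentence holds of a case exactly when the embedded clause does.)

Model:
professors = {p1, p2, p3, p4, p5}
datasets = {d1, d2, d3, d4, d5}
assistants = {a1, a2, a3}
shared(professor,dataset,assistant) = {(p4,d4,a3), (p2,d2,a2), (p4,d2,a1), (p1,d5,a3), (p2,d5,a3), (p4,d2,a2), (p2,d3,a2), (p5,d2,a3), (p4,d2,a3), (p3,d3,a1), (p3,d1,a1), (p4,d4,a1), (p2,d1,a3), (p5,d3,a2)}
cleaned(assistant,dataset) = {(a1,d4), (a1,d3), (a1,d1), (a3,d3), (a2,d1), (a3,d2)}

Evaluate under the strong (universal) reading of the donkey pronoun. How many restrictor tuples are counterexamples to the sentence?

9

"her" takes "an assistant" as antecedent and "it" takes "a dataset"; both are donkey pronouns co-varying with the restrictor.
Strong reading: for every (p,d,a) with shared(p,d,a), cleaned(a,d).
Restrictor triples: (p1,d5,a3)→cleaned(a3,d5) ✗  (p2,d1,a3)→cleaned(a3,d1) ✗  (p2,d2,a2)→cleaned(a2,d2) ✗  (p2,d3,a2)→cleaned(a2,d3) ✗  (p2,d5,a3)→cleaned(a3,d5) ✗  (p3,d1,a1)→cleaned(a1,d1) ✓  (p3,d3,a1)→cleaned(a1,d3) ✓  (p4,d2,a1)→cleaned(a1,d2) ✗  (p4,d2,a2)→cleaned(a2,d2) ✗  (p4,d2,a3)→cleaned(a3,d2) ✓  (p4,d4,a1)→cleaned(a1,d4) ✓  (p4,d4,a3)→cleaned(a3,d4) ✗  (p5,d2,a3)→cleaned(a3,d2) ✓  (p5,d3,a2)→cleaned(a2,d3) ✗
Counterexamples (restrictor triples failing the scope): 9.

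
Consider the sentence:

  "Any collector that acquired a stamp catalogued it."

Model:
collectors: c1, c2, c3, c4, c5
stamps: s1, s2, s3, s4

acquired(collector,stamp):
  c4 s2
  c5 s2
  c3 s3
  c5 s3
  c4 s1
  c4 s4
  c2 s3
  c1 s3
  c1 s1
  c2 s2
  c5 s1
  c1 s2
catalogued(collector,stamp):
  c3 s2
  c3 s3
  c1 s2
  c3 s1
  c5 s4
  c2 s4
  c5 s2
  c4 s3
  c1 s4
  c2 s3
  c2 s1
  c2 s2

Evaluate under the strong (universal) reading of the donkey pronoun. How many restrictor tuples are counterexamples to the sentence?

7

"it" takes "a stamp" as antecedent — a donkey pronoun bound across the clause boundary.
Strong reading: for every (c,s) with acquired(c,s), catalogued(c,s).
Restrictor pairs: (c1,s1) ✗  (c1,s2) ✓  (c1,s3) ✗  (c2,s2) ✓  (c2,s3) ✓  (c3,s3) ✓  (c4,s1) ✗  (c4,s2) ✗  (c4,s4) ✗  (c5,s1) ✗  (c5,s2) ✓  (c5,s3) ✗
Counterexamples (restrictor pairs failing the scope): 7.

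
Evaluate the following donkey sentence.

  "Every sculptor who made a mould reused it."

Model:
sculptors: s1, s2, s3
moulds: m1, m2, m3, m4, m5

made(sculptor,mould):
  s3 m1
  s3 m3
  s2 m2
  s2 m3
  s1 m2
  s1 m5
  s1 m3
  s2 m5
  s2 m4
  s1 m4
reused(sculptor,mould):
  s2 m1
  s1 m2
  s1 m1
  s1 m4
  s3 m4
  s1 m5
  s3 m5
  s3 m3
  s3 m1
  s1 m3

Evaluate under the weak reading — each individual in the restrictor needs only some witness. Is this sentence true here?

"it" takes "a mould" as antecedent — a donkey pronoun bound across the clause boundary.
Weak reading: every sculptor s with some made-mould has at least one made-mould m such that reused(s,m).
Per sculptor: s1:✓  s2:✗  s3:✓
s2 has no witness among its made-moulds.

False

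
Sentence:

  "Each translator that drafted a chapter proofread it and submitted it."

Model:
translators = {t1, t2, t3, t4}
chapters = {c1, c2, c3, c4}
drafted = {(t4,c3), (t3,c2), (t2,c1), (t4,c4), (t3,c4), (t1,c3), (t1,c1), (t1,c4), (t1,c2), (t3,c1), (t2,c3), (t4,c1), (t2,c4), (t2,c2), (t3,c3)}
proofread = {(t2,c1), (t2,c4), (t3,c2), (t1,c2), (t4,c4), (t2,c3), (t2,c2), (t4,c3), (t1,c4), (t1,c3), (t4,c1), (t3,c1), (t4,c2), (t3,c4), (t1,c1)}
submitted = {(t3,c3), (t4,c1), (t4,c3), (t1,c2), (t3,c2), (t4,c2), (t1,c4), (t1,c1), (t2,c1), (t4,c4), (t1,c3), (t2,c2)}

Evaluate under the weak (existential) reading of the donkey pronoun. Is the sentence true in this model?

True

"it" takes "a chapter" as antecedent — a donkey pronoun bound across the clause boundary.
Weak reading: every translator t with some drafted-chapter has at least one drafted-chapter c such that proofread(t,c) ∧ submitted(t,c).
Per translator: t1:✓  t2:✓  t3:✓  t4:✓
Every translator in the restrictor has a witness.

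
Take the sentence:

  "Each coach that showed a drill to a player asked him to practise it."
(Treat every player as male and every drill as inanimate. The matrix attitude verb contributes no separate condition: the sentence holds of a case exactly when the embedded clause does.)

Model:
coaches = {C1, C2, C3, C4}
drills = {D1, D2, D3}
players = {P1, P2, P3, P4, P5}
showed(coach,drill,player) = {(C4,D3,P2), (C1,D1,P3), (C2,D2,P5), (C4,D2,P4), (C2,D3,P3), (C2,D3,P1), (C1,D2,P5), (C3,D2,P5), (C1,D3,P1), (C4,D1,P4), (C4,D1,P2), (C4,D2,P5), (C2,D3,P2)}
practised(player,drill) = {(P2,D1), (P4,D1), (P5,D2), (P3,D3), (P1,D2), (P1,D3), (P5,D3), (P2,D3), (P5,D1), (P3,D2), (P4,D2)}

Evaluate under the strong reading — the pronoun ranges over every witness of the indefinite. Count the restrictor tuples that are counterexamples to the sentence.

"him" takes "a player" as antecedent and "it" takes "a drill"; both are donkey pronouns co-varying with the restrictor.
Strong reading: for every (c,d,p) with showed(c,d,p), practised(p,d).
Restrictor triples: (C1,D1,P3)→practised(P3,D1) ✗  (C1,D2,P5)→practised(P5,D2) ✓  (C1,D3,P1)→practised(P1,D3) ✓  (C2,D2,P5)→practised(P5,D2) ✓  (C2,D3,P1)→practised(P1,D3) ✓  (C2,D3,P2)→practised(P2,D3) ✓  (C2,D3,P3)→practised(P3,D3) ✓  (C3,D2,P5)→practised(P5,D2) ✓  (C4,D1,P2)→practised(P2,D1) ✓  (C4,D1,P4)→practised(P4,D1) ✓  (C4,D2,P4)→practised(P4,D2) ✓  (C4,D2,P5)→practised(P5,D2) ✓  (C4,D3,P2)→practised(P2,D3) ✓
Counterexamples (restrictor triples failing the scope): 1.

1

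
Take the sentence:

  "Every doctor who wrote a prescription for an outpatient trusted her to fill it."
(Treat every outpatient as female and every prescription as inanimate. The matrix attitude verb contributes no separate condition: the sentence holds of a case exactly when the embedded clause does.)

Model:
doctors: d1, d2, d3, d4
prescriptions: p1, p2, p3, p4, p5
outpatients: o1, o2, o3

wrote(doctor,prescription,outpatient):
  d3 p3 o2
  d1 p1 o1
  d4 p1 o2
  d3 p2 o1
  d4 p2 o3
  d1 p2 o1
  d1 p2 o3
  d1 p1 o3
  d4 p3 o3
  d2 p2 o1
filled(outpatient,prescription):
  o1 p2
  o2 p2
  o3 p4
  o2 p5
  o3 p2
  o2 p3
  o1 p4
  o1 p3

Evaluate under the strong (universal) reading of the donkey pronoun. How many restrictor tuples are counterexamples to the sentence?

4

"her" takes "an outpatient" as antecedent and "it" takes "a prescription"; both are donkey pronouns co-varying with the restrictor.
Strong reading: for every (d,p,o) with wrote(d,p,o), filled(o,p).
Restrictor triples: (d1,p1,o1)→filled(o1,p1) ✗  (d1,p1,o3)→filled(o3,p1) ✗  (d1,p2,o1)→filled(o1,p2) ✓  (d1,p2,o3)→filled(o3,p2) ✓  (d2,p2,o1)→filled(o1,p2) ✓  (d3,p2,o1)→filled(o1,p2) ✓  (d3,p3,o2)→filled(o2,p3) ✓  (d4,p1,o2)→filled(o2,p1) ✗  (d4,p2,o3)→filled(o3,p2) ✓  (d4,p3,o3)→filled(o3,p3) ✗
Counterexamples (restrictor triples failing the scope): 4.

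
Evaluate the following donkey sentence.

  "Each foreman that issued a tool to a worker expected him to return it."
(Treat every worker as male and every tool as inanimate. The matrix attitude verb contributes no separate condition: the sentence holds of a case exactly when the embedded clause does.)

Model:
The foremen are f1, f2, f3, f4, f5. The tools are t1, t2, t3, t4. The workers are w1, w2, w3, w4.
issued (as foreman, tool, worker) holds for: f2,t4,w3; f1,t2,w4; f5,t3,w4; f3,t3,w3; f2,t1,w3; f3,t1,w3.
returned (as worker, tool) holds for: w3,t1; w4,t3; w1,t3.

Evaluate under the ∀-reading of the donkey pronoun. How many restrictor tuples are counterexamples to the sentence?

"him" takes "a worker" as antecedent and "it" takes "a tool"; both are donkey pronouns co-varying with the restrictor.
Strong reading: for every (f,t,w) with issued(f,t,w), returned(w,t).
Restrictor triples: (f1,t2,w4)→returned(w4,t2) ✗  (f2,t1,w3)→returned(w3,t1) ✓  (f2,t4,w3)→returned(w3,t4) ✗  (f3,t1,w3)→returned(w3,t1) ✓  (f3,t3,w3)→returned(w3,t3) ✗  (f5,t3,w4)→returned(w4,t3) ✓
Counterexamples (restrictor triples failing the scope): 3.

3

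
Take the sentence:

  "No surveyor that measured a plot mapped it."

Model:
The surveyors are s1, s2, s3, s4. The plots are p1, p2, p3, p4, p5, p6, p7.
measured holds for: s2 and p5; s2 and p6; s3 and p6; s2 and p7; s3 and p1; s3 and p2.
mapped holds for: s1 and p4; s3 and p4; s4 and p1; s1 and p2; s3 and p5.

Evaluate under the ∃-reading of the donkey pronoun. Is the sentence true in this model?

True

"it" takes "a plot" as antecedent — a donkey pronoun bound across the clause boundary.
Truth condition: for no (s,p) with measured(s,p) does mapped(s,p) hold.
Restrictor pairs — does the scope hold? (s2,p5):fails  (s2,p6):fails  (s2,p7):fails  (s3,p1):fails  (s3,p2):fails  (s3,p6):fails
Scope holds for no restrictor pair, so the sentence is true.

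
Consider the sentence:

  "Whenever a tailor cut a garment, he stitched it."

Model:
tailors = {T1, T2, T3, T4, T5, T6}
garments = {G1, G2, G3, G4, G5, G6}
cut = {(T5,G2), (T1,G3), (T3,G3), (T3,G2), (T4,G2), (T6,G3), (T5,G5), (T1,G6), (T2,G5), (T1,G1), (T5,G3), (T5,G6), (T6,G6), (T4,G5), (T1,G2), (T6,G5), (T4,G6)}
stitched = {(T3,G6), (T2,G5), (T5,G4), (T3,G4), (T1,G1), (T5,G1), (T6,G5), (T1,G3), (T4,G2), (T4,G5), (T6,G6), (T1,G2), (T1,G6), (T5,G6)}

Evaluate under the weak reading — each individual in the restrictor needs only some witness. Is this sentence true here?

False

"it" takes "a garment" as antecedent — a donkey pronoun bound across the clause boundary.
Weak reading: every tailor t with some cut-garment has at least one cut-garment g such that stitched(t,g).
Per tailor: T1:✓  T2:✓  T3:✗  T4:✓  T5:✓  T6:✓
T3 has no witness among its cut-garments.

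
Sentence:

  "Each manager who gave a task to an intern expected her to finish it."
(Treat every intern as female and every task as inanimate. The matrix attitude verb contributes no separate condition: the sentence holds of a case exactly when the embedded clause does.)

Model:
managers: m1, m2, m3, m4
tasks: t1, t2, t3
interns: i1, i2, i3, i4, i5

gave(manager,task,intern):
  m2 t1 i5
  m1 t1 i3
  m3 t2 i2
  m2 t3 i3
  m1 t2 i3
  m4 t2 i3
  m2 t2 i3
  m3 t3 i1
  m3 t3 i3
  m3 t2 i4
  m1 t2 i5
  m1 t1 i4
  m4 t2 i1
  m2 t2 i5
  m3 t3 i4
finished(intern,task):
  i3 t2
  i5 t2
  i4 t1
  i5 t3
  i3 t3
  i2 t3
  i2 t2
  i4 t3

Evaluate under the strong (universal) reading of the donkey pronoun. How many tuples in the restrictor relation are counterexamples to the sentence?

"her" takes "an intern" as antecedent and "it" takes "a task"; both are donkey pronouns co-varying with the restrictor.
Strong reading: for every (m,t,i) with gave(m,t,i), finished(i,t).
Restrictor triples: (m1,t1,i3)→finished(i3,t1) ✗  (m1,t1,i4)→finished(i4,t1) ✓  (m1,t2,i3)→finished(i3,t2) ✓  (m1,t2,i5)→finished(i5,t2) ✓  (m2,t1,i5)→finished(i5,t1) ✗  (m2,t2,i3)→finished(i3,t2) ✓  (m2,t2,i5)→finished(i5,t2) ✓  (m2,t3,i3)→finished(i3,t3) ✓  (m3,t2,i2)→finished(i2,t2) ✓  (m3,t2,i4)→finished(i4,t2) ✗  (m3,t3,i1)→finished(i1,t3) ✗  (m3,t3,i3)→finished(i3,t3) ✓  (m3,t3,i4)→finished(i4,t3) ✓  (m4,t2,i1)→finished(i1,t2) ✗  (m4,t2,i3)→finished(i3,t2) ✓
Counterexamples (restrictor triples failing the scope): 5.

5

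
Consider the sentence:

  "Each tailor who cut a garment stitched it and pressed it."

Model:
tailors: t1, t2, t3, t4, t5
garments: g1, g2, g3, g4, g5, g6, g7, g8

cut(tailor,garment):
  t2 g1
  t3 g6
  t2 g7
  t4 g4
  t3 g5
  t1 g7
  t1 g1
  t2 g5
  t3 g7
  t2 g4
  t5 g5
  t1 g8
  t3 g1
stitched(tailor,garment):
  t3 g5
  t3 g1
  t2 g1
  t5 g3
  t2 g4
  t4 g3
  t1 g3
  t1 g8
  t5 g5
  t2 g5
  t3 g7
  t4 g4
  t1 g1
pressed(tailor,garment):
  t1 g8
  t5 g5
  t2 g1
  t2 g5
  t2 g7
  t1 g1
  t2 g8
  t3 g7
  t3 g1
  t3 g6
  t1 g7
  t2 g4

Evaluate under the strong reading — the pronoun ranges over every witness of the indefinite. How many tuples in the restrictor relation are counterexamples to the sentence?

"it" takes "a garment" as antecedent — a donkey pronoun bound across the clause boundary.
Strong reading: for every (t,g) with cut(t,g), stitched(t,g) ∧ pressed(t,g).
Restrictor pairs: (t1,g1) ✓  (t1,g7) ✗  (t1,g8) ✓  (t2,g1) ✓  (t2,g4) ✓  (t2,g5) ✓  (t2,g7) ✗  (t3,g1) ✓  (t3,g5) ✗  (t3,g6) ✗  (t3,g7) ✓  (t4,g4) ✗  (t5,g5) ✓
Counterexamples (restrictor pairs failing the scope): 5.

5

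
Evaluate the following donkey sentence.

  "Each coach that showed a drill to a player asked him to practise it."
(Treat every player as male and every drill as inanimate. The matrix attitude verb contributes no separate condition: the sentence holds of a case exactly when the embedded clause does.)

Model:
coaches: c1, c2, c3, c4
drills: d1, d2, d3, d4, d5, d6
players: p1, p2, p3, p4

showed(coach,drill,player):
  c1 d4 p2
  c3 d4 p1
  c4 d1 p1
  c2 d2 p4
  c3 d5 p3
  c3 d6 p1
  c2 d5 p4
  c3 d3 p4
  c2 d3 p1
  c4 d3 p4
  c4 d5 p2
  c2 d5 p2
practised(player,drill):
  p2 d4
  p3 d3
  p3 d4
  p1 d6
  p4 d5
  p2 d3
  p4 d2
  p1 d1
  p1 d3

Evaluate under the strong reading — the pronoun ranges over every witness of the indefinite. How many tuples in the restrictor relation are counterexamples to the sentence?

6

"him" takes "a player" as antecedent and "it" takes "a drill"; both are donkey pronouns co-varying with the restrictor.
Strong reading: for every (c,d,p) with showed(c,d,p), practised(p,d).
Restrictor triples: (c1,d4,p2)→practised(p2,d4) ✓  (c2,d2,p4)→practised(p4,d2) ✓  (c2,d3,p1)→practised(p1,d3) ✓  (c2,d5,p2)→practised(p2,d5) ✗  (c2,d5,p4)→practised(p4,d5) ✓  (c3,d3,p4)→practised(p4,d3) ✗  (c3,d4,p1)→practised(p1,d4) ✗  (c3,d5,p3)→practised(p3,d5) ✗  (c3,d6,p1)→practised(p1,d6) ✓  (c4,d1,p1)→practised(p1,d1) ✓  (c4,d3,p4)→practised(p4,d3) ✗  (c4,d5,p2)→practised(p2,d5) ✗
Counterexamples (restrictor triples failing the scope): 6.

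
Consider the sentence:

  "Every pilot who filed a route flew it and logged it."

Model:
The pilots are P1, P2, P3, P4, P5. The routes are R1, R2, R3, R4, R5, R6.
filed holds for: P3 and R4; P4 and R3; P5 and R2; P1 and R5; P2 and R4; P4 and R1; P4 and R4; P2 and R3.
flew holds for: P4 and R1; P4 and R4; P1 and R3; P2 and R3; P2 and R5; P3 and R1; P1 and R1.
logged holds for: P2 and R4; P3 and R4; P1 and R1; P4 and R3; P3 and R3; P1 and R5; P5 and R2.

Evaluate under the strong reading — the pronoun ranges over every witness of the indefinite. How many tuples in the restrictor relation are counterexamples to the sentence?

8

"it" takes "a route" as antecedent — a donkey pronoun bound across the clause boundary.
Strong reading: for every (p,r) with filed(p,r), flew(p,r) ∧ logged(p,r).
Restrictor pairs: (P1,R5) ✗  (P2,R3) ✗  (P2,R4) ✗  (P3,R4) ✗  (P4,R1) ✗  (P4,R3) ✗  (P4,R4) ✗  (P5,R2) ✗
Counterexamples (restrictor pairs failing the scope): 8.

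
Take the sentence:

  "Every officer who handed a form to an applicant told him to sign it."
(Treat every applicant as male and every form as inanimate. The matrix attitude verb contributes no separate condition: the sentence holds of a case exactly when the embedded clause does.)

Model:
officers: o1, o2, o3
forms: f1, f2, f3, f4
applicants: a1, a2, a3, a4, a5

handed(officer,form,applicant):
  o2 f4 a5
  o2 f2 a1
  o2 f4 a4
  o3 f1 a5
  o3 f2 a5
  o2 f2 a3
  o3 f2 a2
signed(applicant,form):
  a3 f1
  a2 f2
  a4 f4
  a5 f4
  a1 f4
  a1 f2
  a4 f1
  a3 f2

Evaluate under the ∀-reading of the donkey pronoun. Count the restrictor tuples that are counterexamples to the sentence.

"him" takes "an applicant" as antecedent and "it" takes "a form"; both are donkey pronouns co-varying with the restrictor.
Strong reading: for every (o,f,a) with handed(o,f,a), signed(a,f).
Restrictor triples: (o2,f2,a1)→signed(a1,f2) ✓  (o2,f2,a3)→signed(a3,f2) ✓  (o2,f4,a4)→signed(a4,f4) ✓  (o2,f4,a5)→signed(a5,f4) ✓  (o3,f1,a5)→signed(a5,f1) ✗  (o3,f2,a2)→signed(a2,f2) ✓  (o3,f2,a5)→signed(a5,f2) ✗
Counterexamples (restrictor triples failing the scope): 2.

2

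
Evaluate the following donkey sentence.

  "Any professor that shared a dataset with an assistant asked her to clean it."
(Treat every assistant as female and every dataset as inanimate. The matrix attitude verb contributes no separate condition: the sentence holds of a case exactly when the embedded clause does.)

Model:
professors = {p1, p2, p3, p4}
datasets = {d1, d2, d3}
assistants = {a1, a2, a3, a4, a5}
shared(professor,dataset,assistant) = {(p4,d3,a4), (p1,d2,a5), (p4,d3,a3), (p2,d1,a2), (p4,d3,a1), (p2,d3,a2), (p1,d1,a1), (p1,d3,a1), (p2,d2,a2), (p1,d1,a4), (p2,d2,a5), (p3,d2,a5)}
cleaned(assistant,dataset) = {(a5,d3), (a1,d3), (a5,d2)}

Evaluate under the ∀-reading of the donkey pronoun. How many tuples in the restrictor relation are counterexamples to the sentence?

"her" takes "an assistant" as antecedent and "it" takes "a dataset"; both are donkey pronouns co-varying with the restrictor.
Strong reading: for every (p,d,a) with shared(p,d,a), cleaned(a,d).
Restrictor triples: (p1,d1,a1)→cleaned(a1,d1) ✗  (p1,d1,a4)→cleaned(a4,d1) ✗  (p1,d2,a5)→cleaned(a5,d2) ✓  (p1,d3,a1)→cleaned(a1,d3) ✓  (p2,d1,a2)→cleaned(a2,d1) ✗  (p2,d2,a2)→cleaned(a2,d2) ✗  (p2,d2,a5)→cleaned(a5,d2) ✓  (p2,d3,a2)→cleaned(a2,d3) ✗  (p3,d2,a5)→cleaned(a5,d2) ✓  (p4,d3,a1)→cleaned(a1,d3) ✓  (p4,d3,a3)→cleaned(a3,d3) ✗  (p4,d3,a4)→cleaned(a4,d3) ✗
Counterexamples (restrictor triples failing the scope): 7.

7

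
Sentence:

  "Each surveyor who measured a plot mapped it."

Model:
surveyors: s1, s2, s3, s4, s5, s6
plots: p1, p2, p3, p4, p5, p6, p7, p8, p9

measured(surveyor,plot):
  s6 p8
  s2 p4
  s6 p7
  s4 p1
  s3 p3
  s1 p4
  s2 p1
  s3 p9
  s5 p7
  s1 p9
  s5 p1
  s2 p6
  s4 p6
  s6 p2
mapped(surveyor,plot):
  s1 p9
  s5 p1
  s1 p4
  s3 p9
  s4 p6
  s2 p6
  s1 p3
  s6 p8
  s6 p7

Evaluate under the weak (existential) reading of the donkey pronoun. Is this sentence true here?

"it" takes "a plot" as antecedent — a donkey pronoun bound across the clause boundary.
Weak reading: every surveyor s with some measured-plot has at least one measured-plot p such that mapped(s,p).
Per surveyor: s1:✓  s2:✓  s3:✓  s4:✓  s5:✓  s6:✓
Every surveyor in the restrictor has a witness.

True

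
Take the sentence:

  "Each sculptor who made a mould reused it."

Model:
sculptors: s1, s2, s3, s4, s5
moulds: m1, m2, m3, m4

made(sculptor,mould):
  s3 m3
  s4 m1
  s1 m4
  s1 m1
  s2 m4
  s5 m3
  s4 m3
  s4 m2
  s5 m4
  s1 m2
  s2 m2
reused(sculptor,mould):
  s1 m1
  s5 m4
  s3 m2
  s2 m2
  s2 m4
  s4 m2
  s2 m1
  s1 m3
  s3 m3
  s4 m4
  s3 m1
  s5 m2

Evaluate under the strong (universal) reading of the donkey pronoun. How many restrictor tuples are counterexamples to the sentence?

5

"it" takes "a mould" as antecedent — a donkey pronoun bound across the clause boundary.
Strong reading: for every (s,m) with made(s,m), reused(s,m).
Restrictor pairs: (s1,m1) ✓  (s1,m2) ✗  (s1,m4) ✗  (s2,m2) ✓  (s2,m4) ✓  (s3,m3) ✓  (s4,m1) ✗  (s4,m2) ✓  (s4,m3) ✗  (s5,m3) ✗  (s5,m4) ✓
Counterexamples (restrictor pairs failing the scope): 5.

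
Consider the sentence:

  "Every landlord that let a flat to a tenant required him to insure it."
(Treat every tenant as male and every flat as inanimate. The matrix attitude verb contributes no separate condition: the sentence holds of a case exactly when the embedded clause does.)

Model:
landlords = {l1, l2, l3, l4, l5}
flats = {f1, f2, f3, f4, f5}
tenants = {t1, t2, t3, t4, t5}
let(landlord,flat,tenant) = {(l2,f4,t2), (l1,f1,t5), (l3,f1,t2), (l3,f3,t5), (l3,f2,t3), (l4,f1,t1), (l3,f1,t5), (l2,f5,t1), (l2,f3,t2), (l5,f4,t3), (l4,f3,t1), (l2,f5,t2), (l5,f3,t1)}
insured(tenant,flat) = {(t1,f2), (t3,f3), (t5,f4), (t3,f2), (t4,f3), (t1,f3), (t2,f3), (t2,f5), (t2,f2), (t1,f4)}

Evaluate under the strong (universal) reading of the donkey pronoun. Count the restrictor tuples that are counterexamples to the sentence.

"him" takes "a tenant" as antecedent and "it" takes "a flat"; both are donkey pronouns co-varying with the restrictor.
Strong reading: for every (l,f,t) with let(l,f,t), insured(t,f).
Restrictor triples: (l1,f1,t5)→insured(t5,f1) ✗  (l2,f3,t2)→insured(t2,f3) ✓  (l2,f4,t2)→insured(t2,f4) ✗  (l2,f5,t1)→insured(t1,f5) ✗  (l2,f5,t2)→insured(t2,f5) ✓  (l3,f1,t2)→insured(t2,f1) ✗  (l3,f1,t5)→insured(t5,f1) ✗  (l3,f2,t3)→insured(t3,f2) ✓  (l3,f3,t5)→insured(t5,f3) ✗  (l4,f1,t1)→insured(t1,f1) ✗  (l4,f3,t1)→insured(t1,f3) ✓  (l5,f3,t1)→insured(t1,f3) ✓  (l5,f4,t3)→insured(t3,f4) ✗
Counterexamples (restrictor triples failing the scope): 8.

8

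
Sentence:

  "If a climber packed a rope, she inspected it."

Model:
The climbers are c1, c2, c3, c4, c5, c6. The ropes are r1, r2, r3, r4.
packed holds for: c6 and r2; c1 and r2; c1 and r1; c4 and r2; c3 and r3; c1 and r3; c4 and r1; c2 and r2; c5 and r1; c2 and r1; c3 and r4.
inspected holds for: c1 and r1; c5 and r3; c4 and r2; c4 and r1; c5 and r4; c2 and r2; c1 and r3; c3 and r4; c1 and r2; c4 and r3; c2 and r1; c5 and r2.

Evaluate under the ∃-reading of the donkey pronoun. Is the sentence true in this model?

"it" takes "a rope" as antecedent — a donkey pronoun bound across the clause boundary.
Weak reading: every climber c with some packed-rope has at least one packed-rope r such that inspected(c,r).
Per climber: c1:✓  c2:✓  c3:✓  c4:✓  c5:✗  c6:✗
c5 has no witness among its packed-ropes.

False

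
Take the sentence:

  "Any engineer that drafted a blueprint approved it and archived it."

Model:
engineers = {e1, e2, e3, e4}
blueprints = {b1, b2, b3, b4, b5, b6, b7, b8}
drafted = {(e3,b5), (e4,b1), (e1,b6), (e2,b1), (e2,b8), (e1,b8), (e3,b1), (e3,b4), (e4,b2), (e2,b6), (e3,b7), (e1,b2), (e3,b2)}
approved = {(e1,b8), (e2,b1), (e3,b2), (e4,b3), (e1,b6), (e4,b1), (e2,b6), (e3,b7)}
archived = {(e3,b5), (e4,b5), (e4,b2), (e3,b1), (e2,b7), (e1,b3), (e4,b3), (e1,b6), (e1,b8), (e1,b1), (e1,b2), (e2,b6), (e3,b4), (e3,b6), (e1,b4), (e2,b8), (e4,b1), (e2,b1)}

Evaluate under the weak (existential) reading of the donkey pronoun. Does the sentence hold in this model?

False

"it" takes "a blueprint" as antecedent — a donkey pronoun bound across the clause boundary.
Weak reading: every engineer e with some drafted-blueprint has at least one drafted-blueprint b such that approved(e,b) ∧ archived(e,b).
Per engineer: e1:✓  e2:✓  e3:✗  e4:✓
e3 has no witness among its drafted-blueprints.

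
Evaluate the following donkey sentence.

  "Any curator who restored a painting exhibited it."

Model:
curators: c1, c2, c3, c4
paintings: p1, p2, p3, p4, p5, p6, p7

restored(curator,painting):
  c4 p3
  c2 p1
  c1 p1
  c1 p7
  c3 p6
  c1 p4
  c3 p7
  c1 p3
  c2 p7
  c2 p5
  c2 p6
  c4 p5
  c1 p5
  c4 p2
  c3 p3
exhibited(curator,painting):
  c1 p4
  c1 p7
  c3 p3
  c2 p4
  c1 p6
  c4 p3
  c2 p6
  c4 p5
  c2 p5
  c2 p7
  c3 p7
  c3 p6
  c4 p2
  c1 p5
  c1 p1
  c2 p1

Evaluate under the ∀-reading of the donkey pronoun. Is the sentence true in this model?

"it" takes "a painting" as antecedent — a donkey pronoun bound across the clause boundary.
Strong reading: for every (c,p) with restored(c,p), exhibited(c,p).
Restrictor pairs: (c1,p1) ✓  (c1,p3) ✗  (c1,p4) ✓  (c1,p5) ✓  (c1,p7) ✓  (c2,p1) ✓  (c2,p5) ✓  (c2,p6) ✓  (c2,p7) ✓  (c3,p3) ✓  (c3,p6) ✓  (c3,p7) ✓  (c4,p2) ✓  (c4,p3) ✓  (c4,p5) ✓
Counterexample: (c1,p3) is in restored but fails the scope.

False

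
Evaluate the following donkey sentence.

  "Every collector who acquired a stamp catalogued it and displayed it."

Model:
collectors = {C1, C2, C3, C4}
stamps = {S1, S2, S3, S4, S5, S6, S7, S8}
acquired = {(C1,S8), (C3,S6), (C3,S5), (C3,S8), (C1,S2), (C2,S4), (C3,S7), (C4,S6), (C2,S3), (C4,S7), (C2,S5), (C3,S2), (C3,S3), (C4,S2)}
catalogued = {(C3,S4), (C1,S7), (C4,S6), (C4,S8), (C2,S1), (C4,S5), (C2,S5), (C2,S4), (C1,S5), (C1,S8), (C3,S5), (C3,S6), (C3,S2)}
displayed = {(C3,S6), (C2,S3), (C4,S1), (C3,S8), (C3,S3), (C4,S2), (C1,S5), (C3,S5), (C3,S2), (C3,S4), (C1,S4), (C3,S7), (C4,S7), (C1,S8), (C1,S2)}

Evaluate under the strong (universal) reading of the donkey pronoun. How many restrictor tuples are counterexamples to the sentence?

"it" takes "a stamp" as antecedent — a donkey pronoun bound across the clause boundary.
Strong reading: for every (c,s) with acquired(c,s), catalogued(c,s) ∧ displayed(c,s).
Restrictor pairs: (C1,S2) ✗  (C1,S8) ✓  (C2,S3) ✗  (C2,S4) ✗  (C2,S5) ✗  (C3,S2) ✓  (C3,S3) ✗  (C3,S5) ✓  (C3,S6) ✓  (C3,S7) ✗  (C3,S8) ✗  (C4,S2) ✗  (C4,S6) ✗  (C4,S7) ✗
Counterexamples (restrictor pairs failing the scope): 10.

10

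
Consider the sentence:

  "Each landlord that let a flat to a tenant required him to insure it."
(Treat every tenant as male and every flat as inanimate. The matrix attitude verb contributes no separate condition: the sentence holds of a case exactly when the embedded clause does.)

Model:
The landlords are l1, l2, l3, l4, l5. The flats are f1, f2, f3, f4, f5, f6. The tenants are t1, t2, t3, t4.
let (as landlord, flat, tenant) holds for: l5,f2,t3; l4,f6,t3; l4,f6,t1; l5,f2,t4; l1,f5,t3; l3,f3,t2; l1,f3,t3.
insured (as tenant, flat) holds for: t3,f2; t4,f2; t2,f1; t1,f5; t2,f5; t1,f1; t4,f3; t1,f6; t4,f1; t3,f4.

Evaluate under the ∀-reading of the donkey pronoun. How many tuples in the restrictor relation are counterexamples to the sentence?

"him" takes "a tenant" as antecedent and "it" takes "a flat"; both are donkey pronouns co-varying with the restrictor.
Strong reading: for every (l,f,t) with let(l,f,t), insured(t,f).
Restrictor triples: (l1,f3,t3)→insured(t3,f3) ✗  (l1,f5,t3)→insured(t3,f5) ✗  (l3,f3,t2)→insured(t2,f3) ✗  (l4,f6,t1)→insured(t1,f6) ✓  (l4,f6,t3)→insured(t3,f6) ✗  (l5,f2,t3)→insured(t3,f2) ✓  (l5,f2,t4)→insured(t4,f2) ✓
Counterexamples (restrictor triples failing the scope): 4.

4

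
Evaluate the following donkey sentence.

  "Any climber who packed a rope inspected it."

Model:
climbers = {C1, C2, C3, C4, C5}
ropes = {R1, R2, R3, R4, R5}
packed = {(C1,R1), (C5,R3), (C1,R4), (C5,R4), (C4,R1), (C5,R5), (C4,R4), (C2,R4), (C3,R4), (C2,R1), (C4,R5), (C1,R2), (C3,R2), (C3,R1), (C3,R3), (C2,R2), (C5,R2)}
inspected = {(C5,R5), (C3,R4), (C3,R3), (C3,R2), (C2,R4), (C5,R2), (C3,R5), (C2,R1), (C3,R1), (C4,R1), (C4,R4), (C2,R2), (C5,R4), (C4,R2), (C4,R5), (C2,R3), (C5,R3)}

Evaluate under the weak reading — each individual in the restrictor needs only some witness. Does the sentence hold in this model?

"it" takes "a rope" as antecedent — a donkey pronoun bound across the clause boundary.
Weak reading: every climber c with some packed-rope has at least one packed-rope r such that inspected(c,r).
Per climber: C1:✗  C2:✓  C3:✓  C4:✓  C5:✓
C1 has no witness among its packed-ropes.

False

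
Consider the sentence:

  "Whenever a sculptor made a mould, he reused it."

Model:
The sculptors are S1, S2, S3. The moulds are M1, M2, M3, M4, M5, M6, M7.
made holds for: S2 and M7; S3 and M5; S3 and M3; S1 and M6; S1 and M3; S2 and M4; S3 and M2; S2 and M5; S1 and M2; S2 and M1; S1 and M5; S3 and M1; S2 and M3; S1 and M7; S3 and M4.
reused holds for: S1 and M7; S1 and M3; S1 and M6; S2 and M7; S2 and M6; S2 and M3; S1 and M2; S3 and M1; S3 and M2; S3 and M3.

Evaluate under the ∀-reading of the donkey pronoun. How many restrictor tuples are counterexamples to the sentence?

6

"it" takes "a mould" as antecedent — a donkey pronoun bound across the clause boundary.
Strong reading: for every (s,m) with made(s,m), reused(s,m).
Restrictor pairs: (S1,M2) ✓  (S1,M3) ✓  (S1,M5) ✗  (S1,M6) ✓  (S1,M7) ✓  (S2,M1) ✗  (S2,M3) ✓  (S2,M4) ✗  (S2,M5) ✗  (S2,M7) ✓  (S3,M1) ✓  (S3,M2) ✓  (S3,M3) ✓  (S3,M4) ✗  (S3,M5) ✗
Counterexamples (restrictor pairs failing the scope): 6.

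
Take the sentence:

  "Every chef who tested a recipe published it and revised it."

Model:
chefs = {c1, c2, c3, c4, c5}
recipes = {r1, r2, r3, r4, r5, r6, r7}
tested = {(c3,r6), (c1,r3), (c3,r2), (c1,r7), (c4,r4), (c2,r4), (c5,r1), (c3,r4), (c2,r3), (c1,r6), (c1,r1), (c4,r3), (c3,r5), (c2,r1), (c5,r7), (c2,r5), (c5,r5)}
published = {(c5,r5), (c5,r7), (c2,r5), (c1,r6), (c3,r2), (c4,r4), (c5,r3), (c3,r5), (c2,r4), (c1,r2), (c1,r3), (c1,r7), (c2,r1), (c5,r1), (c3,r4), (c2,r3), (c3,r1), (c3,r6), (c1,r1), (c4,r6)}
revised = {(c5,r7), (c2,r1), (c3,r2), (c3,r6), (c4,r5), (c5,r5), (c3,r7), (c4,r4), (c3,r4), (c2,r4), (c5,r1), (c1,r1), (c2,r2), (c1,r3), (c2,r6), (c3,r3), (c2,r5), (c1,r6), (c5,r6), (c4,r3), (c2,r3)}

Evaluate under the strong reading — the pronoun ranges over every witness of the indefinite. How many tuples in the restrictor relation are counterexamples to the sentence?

3

"it" takes "a recipe" as antecedent — a donkey pronoun bound across the clause boundary.
Strong reading: for every (c,r) with tested(c,r), published(c,r) ∧ revised(c,r).
Restrictor pairs: (c1,r1) ✓  (c1,r3) ✓  (c1,r6) ✓  (c1,r7) ✗  (c2,r1) ✓  (c2,r3) ✓  (c2,r4) ✓  (c2,r5) ✓  (c3,r2) ✓  (c3,r4) ✓  (c3,r5) ✗  (c3,r6) ✓  (c4,r3) ✗  (c4,r4) ✓  (c5,r1) ✓  (c5,r5) ✓  (c5,r7) ✓
Counterexamples (restrictor pairs failing the scope): 3.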